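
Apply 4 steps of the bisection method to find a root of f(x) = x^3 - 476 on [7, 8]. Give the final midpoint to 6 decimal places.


f(x) = x^3 - 476
f(7) = -133 < 0
f(8) = 36 > 0

Step 1: midpoint = (7.000000 + 8.000000)/2 = 7.500000
  f(7.500000) = -54.125000
  f(mid) < 0, so root is in [7.500000, 8.000000]

Step 2: midpoint = (7.500000 + 8.000000)/2 = 7.750000
  f(7.750000) = -10.515625
  f(mid) < 0, so root is in [7.750000, 8.000000]

Step 3: midpoint = (7.750000 + 8.000000)/2 = 7.875000
  f(7.875000) = 12.373047
  f(mid) > 0, so root is in [7.750000, 7.875000]

Step 4: midpoint = (7.750000 + 7.875000)/2 = 7.812500
  f(7.812500) = 0.837158
  f(mid) > 0, so root is in [7.750000, 7.812500]

midpoint = 7.812500


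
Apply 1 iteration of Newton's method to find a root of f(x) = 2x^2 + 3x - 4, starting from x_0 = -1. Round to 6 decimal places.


Newton's method: x_(n+1) = x_n - f(x_n)/f'(x_n)
f(x) = 2x^2 + 3x - 4
f'(x) = 4x + 3

Iteration 1:
  f(-1.000000) = -5.000000
  f'(-1.000000) = -1.000000
  x_1 = -1.000000 - (-5.000000)/(-1.000000) = -6.000000

x_1 = -6.000000


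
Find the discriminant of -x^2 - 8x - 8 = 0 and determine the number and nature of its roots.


For ax^2 + bx + c = 0, discriminant D = b^2 - 4ac
Here a = -1, b = -8, c = -8
D = (-8)^2 - 4(-1)(-8) = 64 - 32 = 32

D = 32 > 0 but not a perfect square
The equation has 2 distinct real irrational roots.

Discriminant = 32, 2 distinct real irrational roots


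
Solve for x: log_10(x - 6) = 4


Convert to exponential form: x - 6 = 10^4 = 10000
x = 10000 + 6 = 10006
Check: log_10(10006 - 6) = log_10(10000) = log_10(10000) = 4 ✓

x = 10006


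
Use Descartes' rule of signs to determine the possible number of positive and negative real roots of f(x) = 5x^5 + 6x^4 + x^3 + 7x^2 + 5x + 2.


Descartes' rule of signs:

For positive roots, count sign changes in f(x) = 5x^5 + 6x^4 + x^3 + 7x^2 + 5x + 2:
Signs of coefficients: +, +, +, +, +, +
Number of sign changes: 0
Possible positive real roots: 0

For negative roots, examine f(-x) = -5x^5 + 6x^4 - x^3 + 7x^2 - 5x + 2:
Signs of coefficients: -, +, -, +, -, +
Number of sign changes: 5
Possible negative real roots: 5, 3, 1

Positive roots: 0; Negative roots: 5 or 3 or 1


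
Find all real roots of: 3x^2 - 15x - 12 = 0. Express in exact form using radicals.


Using the quadratic formula: x = (-b ± sqrt(b^2 - 4ac)) / (2a)
Here a = 3, b = -15, c = -12
Discriminant = b^2 - 4ac = (-15)^2 - 4(3)(-12) = 225 + 144 = 369
Since discriminant = 369 > 0, there are two real roots.
x = (15 ± 3*sqrt(41)) / 6
Simplifying: x = (5 ± sqrt(41)) / 2
Numerically: x ≈ 5.7016 or x ≈ -0.7016

x = (5 + sqrt(41)) / 2 or x = (5 - sqrt(41)) / 2


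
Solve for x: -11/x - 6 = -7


Subtract -6 from both sides: -11/x = -1
Multiply both sides by x: -11 = -1 * x
Divide by -1: x = 11

x = 11


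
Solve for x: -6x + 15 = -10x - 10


Starting with: -6x + 15 = -10x - 10
Move all x terms to left: (-6 + 10)x = -10 - 15
Simplify: 4x = -25
Divide both sides by 4: x = -25/4

x = -25/4


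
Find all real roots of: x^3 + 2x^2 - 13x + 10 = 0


Let p(x) = x^3 + 2x^2 - 13x + 10. By the rational root theorem (leading coefficient 1), any rational root is an integer divisor of 10: try ±1, ±2, ... in turn.
Test x = 1: value = 0 ✓, so (x - 1) is a factor.
Synthetic division by (x - 1): bring down 1; 1(1) + 2 = 3; 3(1) - 13 = -10; (-10)(1) + 10 = 0 → quotient x^2 + 3x - 10, remainder 0.
Solve the quadratic x^2 + 3x - 10 = 0: discriminant = 3^2 - 4(1)(-10) = 9 + 40 = 49.
sqrt(49) = 7, so x = (-3 ± 7)/2: x = 2 or x = -5.

x = -5, x = 1, x = 2


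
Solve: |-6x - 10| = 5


An absolute value equation |expr| = 5 gives two cases:
Case 1: -6x - 10 = 5
  -6x = 15, so x = -5/2
Case 2: -6x - 10 = -5
  -6x = 5, so x = -5/6

x = -5/2, x = -5/6


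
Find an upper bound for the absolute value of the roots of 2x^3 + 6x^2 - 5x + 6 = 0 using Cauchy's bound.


Cauchy's bound: all roots r satisfy |r| <= 1 + max(|a_i/a_n|) for i = 0,...,n-1
where a_n is the leading coefficient.

Coefficients: [2, 6, -5, 6]
Leading coefficient a_n = 2
Ratios |a_i/a_n|: 3, 5/2, 3
Maximum ratio: 3
Cauchy's bound: |r| <= 1 + 3 = 4

Upper bound = 4


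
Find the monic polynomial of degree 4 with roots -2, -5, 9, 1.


A monic polynomial with roots -2, -5, 9, 1 is:
p(x) = (x + 2)(x + 5)(x - 9)(x - 1)
After multiplying by (x + 2): x + 2
After multiplying by (x + 5): x^2 + 7x + 10
After multiplying by (x - 9): x^3 - 2x^2 - 53x - 90
After multiplying by (x - 1): x^4 - 3x^3 - 51x^2 - 37x + 90

x^4 - 3x^3 - 51x^2 - 37x + 90


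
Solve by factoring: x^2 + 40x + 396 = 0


We need two numbers that multiply to 396 and add to 40.
Those numbers are 22 and 18 (since 22 * 18 = 396 and 22 + 18 = 40).
So x^2 + 40x + 396 = (x + 22)(x + 18) = 0
Setting each factor to zero: x = -22 or x = -18

x = -22, x = -18


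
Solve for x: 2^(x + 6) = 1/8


Express both sides with the same base.
1/8 = 2^(-3)
Since the bases match, equate exponents: x + 6 = -3
So x = -3 - (6) = -9

x = -9


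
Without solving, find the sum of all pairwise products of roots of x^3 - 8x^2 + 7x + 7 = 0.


By Vieta's formulas for x^3 + bx^2 + cx + d = 0:
  r1 + r2 + r3 = -b/a = 8
  r1*r2 + r1*r3 + r2*r3 = c/a = 7
  r1*r2*r3 = -d/a = -7


Sum of pairwise products = 7


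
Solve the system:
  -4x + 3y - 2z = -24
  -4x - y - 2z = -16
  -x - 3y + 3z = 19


Using Cramer's rule. Expand each determinant along the first row.
D  = (-4)*[(-1)*3 - (-2)*(-3)] - 3*[(-4)*3 - (-2)*(-1)] + (-2)*[(-4)*(-3) - (-1)*(-1)]
  = (-4)*(-9) - 3*(-14) + (-2)*(11) = 56
Dx = (-24)*[(-1)*3 - (-2)*(-3)] - 3*[(-16)*3 - (-2)*19] + (-2)*[(-16)*(-3) - (-1)*19]
  = (-24)*(-9) - 3*(-10) + (-2)*(67) = 112
Dy = (-4)*[(-16)*3 - (-2)*19] - (-24)*[(-4)*3 - (-2)*(-1)] + (-2)*[(-4)*19 - (-16)*(-1)]
  = (-4)*(-10) - (-24)*(-14) + (-2)*(-92) = -112
Dz = (-4)*[(-1)*19 - (-16)*(-3)] - 3*[(-4)*19 - (-16)*(-1)] + (-24)*[(-4)*(-3) - (-1)*(-1)]
  = (-4)*(-67) - 3*(-92) + (-24)*(11) = 280
x = Dx/D = 112/56 = 2, y = Dy/D = -112/56 = -2, z = Dz/D = 280/56 = 5
Check eq1: (-4)(2) + (3)(-2) + (-2)(5) = -24 = -24 ✓
Check eq2: (-4)(2) + (-1)(-2) + (-2)(5) = -16 = -16 ✓
Check eq3: (-1)(2) + (-3)(-2) + (3)(5) = 19 = 19 ✓

x = 2, y = -2, z = 5


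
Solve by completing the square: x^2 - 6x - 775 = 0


Start: x^2 - 6x - 775 = 0
Move constant: x^2 - 6x = 775
Half of -6 is -3, squared is 9
Add 9 to both sides: x^2 - 6x + 9 = 784
(x - 3)^2 = 784
x - 3 = ±28
x = 3 + 28 = 31 or x = 3 - 28 = -25

x = -25, x = 31


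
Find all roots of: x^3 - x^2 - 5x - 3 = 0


Let p(x) = x^3 - x^2 - 5x - 3. By the rational root theorem (leading coefficient 1), any rational root is an integer divisor of 3: try ±1, ±2, ... in turn.
Test x = 1: value = -8 ≠ 0.
Test x = -1: value = 0 ✓, so (x + 1) is a factor.
Synthetic division by (x + 1): bring down 1; 1(-1) - 1 = -2; (-2)(-1) - 5 = -3; (-3)(-1) - 3 = 0 → quotient x^2 - 2x - 3, remainder 0.
Solve the quadratic x^2 - 2x - 3 = 0: discriminant = (-2)^2 - 4(1)(-3) = 4 + 12 = 16.
sqrt(16) = 4, so x = (2 ± 4)/2: x = 3 or x = -1.
Collecting all roots found:

x = -1 (multiplicity 2), x = 3


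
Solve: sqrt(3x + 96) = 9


Square both sides: 3x + 96 = 9^2 = 81
3x = 81 - 96 = -15
x = -5
Check: sqrt(3*(-5) + 96) = sqrt(81) = 9 ✓

x = -5


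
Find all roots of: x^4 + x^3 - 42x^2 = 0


The lowest-degree term is x^2, so x = 0 is a root with multiplicity 2. Factor out x^2:
  x^2 + x - 42 = 0
Solve the quadratic x^2 + x - 42 = 0: discriminant = 1^2 - 4(1)(-42) = 1 + 168 = 169.
sqrt(169) = 13, so x = (-1 ± 13)/2: x = 6 or x = -7.
Collecting all roots found:

x = -7, x = 0 (multiplicity 2), x = 6


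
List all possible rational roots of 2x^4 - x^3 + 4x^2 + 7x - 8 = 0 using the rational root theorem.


Rational root theorem: possible roots are ±p/q where:
  p divides the constant term (-8): p ∈ {1, 2, 4, 8}
  q divides the leading coefficient (2): q ∈ {1, 2}

All possible rational roots: -8, -4, -2, -1, -1/2, 1/2, 1, 2, 4, 8

-8, -4, -2, -1, -1/2, 1/2, 1, 2, 4, 8


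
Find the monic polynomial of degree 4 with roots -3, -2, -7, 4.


A monic polynomial with roots -3, -2, -7, 4 is:
p(x) = (x + 3)(x + 2)(x + 7)(x - 4)
After multiplying by (x + 3): x + 3
After multiplying by (x + 2): x^2 + 5x + 6
After multiplying by (x + 7): x^3 + 12x^2 + 41x + 42
After multiplying by (x - 4): x^4 + 8x^3 - 7x^2 - 122x - 168

x^4 + 8x^3 - 7x^2 - 122x - 168


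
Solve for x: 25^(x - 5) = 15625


Express both sides with the same base.
15625 = 25^3
Since the bases match, equate exponents: x - 5 = 3
So x = 3 - (-5) = 8

x = 8


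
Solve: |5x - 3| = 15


An absolute value equation |expr| = 15 gives two cases:
Case 1: 5x - 3 = 15
  5x = 18, so x = 18/5
Case 2: 5x - 3 = -15
  5x = -12, so x = -12/5

x = -12/5, x = 18/5


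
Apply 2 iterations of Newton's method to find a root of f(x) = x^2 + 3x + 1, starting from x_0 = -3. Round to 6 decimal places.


Newton's method: x_(n+1) = x_n - f(x_n)/f'(x_n)
f(x) = x^2 + 3x + 1
f'(x) = 2x + 3

Iteration 1:
  f(-3.000000) = 1.000000
  f'(-3.000000) = -3.000000
  x_1 = -3.000000 - (1.000000)/(-3.000000) = -2.666667

Iteration 2:
  f(-2.666667) = 0.111111
  f'(-2.666667) = -2.333333
  x_2 = -2.666667 - (0.111111)/(-2.333333) = -2.619048

x_2 = -2.619048


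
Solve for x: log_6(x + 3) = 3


Convert to exponential form: x + 3 = 6^3 = 216
x = 216 - 3 = 213
Check: log_6(213 + 3) = log_6(216) = log_6(216) = 3 ✓

x = 213


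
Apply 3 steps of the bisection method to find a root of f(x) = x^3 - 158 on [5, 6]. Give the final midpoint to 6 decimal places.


f(x) = x^3 - 158
f(5) = -33 < 0
f(6) = 58 > 0

Step 1: midpoint = (5.000000 + 6.000000)/2 = 5.500000
  f(5.500000) = 8.375000
  f(mid) > 0, so root is in [5.000000, 5.500000]

Step 2: midpoint = (5.000000 + 5.500000)/2 = 5.250000
  f(5.250000) = -13.296875
  f(mid) < 0, so root is in [5.250000, 5.500000]

Step 3: midpoint = (5.250000 + 5.500000)/2 = 5.375000
  f(5.375000) = -2.712891
  f(mid) < 0, so root is in [5.375000, 5.500000]

midpoint = 5.375000


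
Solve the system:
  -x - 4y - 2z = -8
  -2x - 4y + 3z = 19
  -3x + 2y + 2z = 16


Using Cramer's rule. Expand each determinant along the first row.
D  = (-1)*[(-4)*2 - 3*2] - (-4)*[(-2)*2 - 3*(-3)] + (-2)*[(-2)*2 - (-4)*(-3)]
  = (-1)*(-14) - (-4)*(5) + (-2)*(-16) = 66
Dx = (-8)*[(-4)*2 - 3*2] - (-4)*[19*2 - 3*16] + (-2)*[19*2 - (-4)*16]
  = (-8)*(-14) - (-4)*(-10) + (-2)*(102) = -132
Dy = (-1)*[19*2 - 3*16] - (-8)*[(-2)*2 - 3*(-3)] + (-2)*[(-2)*16 - 19*(-3)]
  = (-1)*(-10) - (-8)*(5) + (-2)*(25) = 0
Dz = (-1)*[(-4)*16 - 19*2] - (-4)*[(-2)*16 - 19*(-3)] + (-8)*[(-2)*2 - (-4)*(-3)]
  = (-1)*(-102) - (-4)*(25) + (-8)*(-16) = 330
x = Dx/D = -132/66 = -2, y = Dy/D = 0/66 = 0, z = Dz/D = 330/66 = 5
Check eq1: (-1)(-2) + (-4)(0) + (-2)(5) = -8 = -8 ✓
Check eq2: (-2)(-2) + (-4)(0) + (3)(5) = 19 = 19 ✓
Check eq3: (-3)(-2) + (2)(0) + (2)(5) = 16 = 16 ✓

x = -2, y = 0, z = 5


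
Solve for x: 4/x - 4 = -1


Subtract -4 from both sides: 4/x = 3
Multiply both sides by x: 4 = 3 * x
Divide by 3: x = 4/3

x = 4/3


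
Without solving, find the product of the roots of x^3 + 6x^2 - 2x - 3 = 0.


By Vieta's formulas for x^3 + bx^2 + cx + d = 0:
  r1 + r2 + r3 = -b/a = -6
  r1*r2 + r1*r3 + r2*r3 = c/a = -2
  r1*r2*r3 = -d/a = 3


Product = 3


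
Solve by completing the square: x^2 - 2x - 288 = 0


Start: x^2 - 2x - 288 = 0
Move constant: x^2 - 2x = 288
Half of -2 is -1, squared is 1
Add 1 to both sides: x^2 - 2x + 1 = 289
(x - 1)^2 = 289
x - 1 = ±17
x = 1 + 17 = 18 or x = 1 - 17 = -16

x = -16, x = 18


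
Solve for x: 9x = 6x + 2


Starting with: 9x = 6x + 2
Move all x terms to left: (9 - 6)x = 2 - 0
Simplify: 3x = 2
Divide both sides by 3: x = 2/3

x = 2/3


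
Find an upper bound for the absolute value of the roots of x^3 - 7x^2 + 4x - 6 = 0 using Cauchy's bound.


Cauchy's bound: all roots r satisfy |r| <= 1 + max(|a_i/a_n|) for i = 0,...,n-1
where a_n is the leading coefficient.

Coefficients: [1, -7, 4, -6]
Leading coefficient a_n = 1
Ratios |a_i/a_n|: 7, 4, 6
Maximum ratio: 7
Cauchy's bound: |r| <= 1 + 7 = 8

Upper bound = 8


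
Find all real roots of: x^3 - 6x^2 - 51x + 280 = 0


Let p(x) = x^3 - 6x^2 - 51x + 280. By the rational root theorem (leading coefficient 1), any rational root is an integer divisor of 280: try ±1, ±2, ... in turn.
Test x = 1: value = 224 ≠ 0.
Test x = -1: value = 324 ≠ 0.
Test x = 2: value = 162 ≠ 0.
Test x = -2: value = 350 ≠ 0.
Test x = 4: value = 44 ≠ 0.
Test x = -4: value = 324 ≠ 0.
Test x = 5: value = 0 ✓, so (x - 5) is a factor.
Synthetic division by (x - 5): bring down 1; 1(5) - 6 = -1; (-1)(5) - 51 = -56; (-56)(5) + 280 = 0 → quotient x^2 - x - 56, remainder 0.
Solve the quadratic x^2 - x - 56 = 0: discriminant = (-1)^2 - 4(1)(-56) = 1 + 224 = 225.
sqrt(225) = 15, so x = (1 ± 15)/2: x = 8 or x = -7.

x = -7, x = 5, x = 8


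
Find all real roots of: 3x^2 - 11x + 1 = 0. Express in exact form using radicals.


Using the quadratic formula: x = (-b ± sqrt(b^2 - 4ac)) / (2a)
Here a = 3, b = -11, c = 1
Discriminant = b^2 - 4ac = (-11)^2 - 4(3)(1) = 121 - 12 = 109
Since discriminant = 109 > 0, there are two real roots.
x = (11 ± sqrt(109)) / 6
Numerically: x ≈ 3.5734 or x ≈ 0.0933

x = (11 + sqrt(109)) / 6 or x = (11 - sqrt(109)) / 6


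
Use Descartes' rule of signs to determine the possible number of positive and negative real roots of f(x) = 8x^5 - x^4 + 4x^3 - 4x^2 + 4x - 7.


Descartes' rule of signs:

For positive roots, count sign changes in f(x) = 8x^5 - x^4 + 4x^3 - 4x^2 + 4x - 7:
Signs of coefficients: +, -, +, -, +, -
Number of sign changes: 5
Possible positive real roots: 5, 3, 1

For negative roots, examine f(-x) = -8x^5 - x^4 - 4x^3 - 4x^2 - 4x - 7:
Signs of coefficients: -, -, -, -, -, -
Number of sign changes: 0
Possible negative real roots: 0

Positive roots: 5 or 3 or 1; Negative roots: 0


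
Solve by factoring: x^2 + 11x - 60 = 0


We need two numbers that multiply to -60 and add to 11.
Those numbers are 15 and -4 (since 15 * (-4) = -60 and 15 + (-4) = 11).
So x^2 + 11x - 60 = (x + 15)(x - 4) = 0
Setting each factor to zero: x = -15 or x = 4

x = -15, x = 4


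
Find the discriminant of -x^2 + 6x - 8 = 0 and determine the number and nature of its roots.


For ax^2 + bx + c = 0, discriminant D = b^2 - 4ac
Here a = -1, b = 6, c = -8
D = (6)^2 - 4(-1)(-8) = 36 - 32 = 4

D = 4 > 0 and is a perfect square (sqrt = 2)
The equation has 2 distinct real rational roots.

Discriminant = 4, 2 distinct real rational roots


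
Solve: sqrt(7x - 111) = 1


Square both sides: 7x - 111 = 1^2 = 1
7x = 1 + 111 = 112
x = 16
Check: sqrt(7*16 - 111) = sqrt(1) = 1 ✓

x = 16


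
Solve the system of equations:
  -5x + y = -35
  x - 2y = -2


Using Cramer's rule:
Determinant D = (-5)(-2) - (1)(1) = 10 - 1 = 9
Dx = (-35)(-2) - (-2)(1) = 70 + 2 = 72
Dy = (-5)(-2) - (1)(-35) = 10 + 35 = 45
x = Dx/D = 72/9 = 8
y = Dy/D = 45/9 = 5

x = 8, y = 5


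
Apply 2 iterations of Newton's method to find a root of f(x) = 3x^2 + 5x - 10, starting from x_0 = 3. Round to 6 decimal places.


Newton's method: x_(n+1) = x_n - f(x_n)/f'(x_n)
f(x) = 3x^2 + 5x - 10
f'(x) = 6x + 5

Iteration 1:
  f(3.000000) = 32.000000
  f'(3.000000) = 23.000000
  x_1 = 3.000000 - (32.000000)/(23.000000) = 1.608696

Iteration 2:
  f(1.608696) = 5.807183
  f'(1.608696) = 14.652174
  x_2 = 1.608696 - (5.807183)/(14.652174) = 1.212360

x_2 = 1.212360


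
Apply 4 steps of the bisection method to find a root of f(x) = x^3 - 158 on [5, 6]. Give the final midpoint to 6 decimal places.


f(x) = x^3 - 158
f(5) = -33 < 0
f(6) = 58 > 0

Step 1: midpoint = (5.000000 + 6.000000)/2 = 5.500000
  f(5.500000) = 8.375000
  f(mid) > 0, so root is in [5.000000, 5.500000]

Step 2: midpoint = (5.000000 + 5.500000)/2 = 5.250000
  f(5.250000) = -13.296875
  f(mid) < 0, so root is in [5.250000, 5.500000]

Step 3: midpoint = (5.250000 + 5.500000)/2 = 5.375000
  f(5.375000) = -2.712891
  f(mid) < 0, so root is in [5.375000, 5.500000]

Step 4: midpoint = (5.375000 + 5.500000)/2 = 5.437500
  f(5.437500) = 2.767334
  f(mid) > 0, so root is in [5.375000, 5.437500]

midpoint = 5.437500


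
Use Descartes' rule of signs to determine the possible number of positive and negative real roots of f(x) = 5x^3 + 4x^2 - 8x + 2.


Descartes' rule of signs:

For positive roots, count sign changes in f(x) = 5x^3 + 4x^2 - 8x + 2:
Signs of coefficients: +, +, -, +
Number of sign changes: 2
Possible positive real roots: 2, 0

For negative roots, examine f(-x) = -5x^3 + 4x^2 + 8x + 2:
Signs of coefficients: -, +, +, +
Number of sign changes: 1
Possible negative real roots: 1

Positive roots: 2 or 0; Negative roots: 1


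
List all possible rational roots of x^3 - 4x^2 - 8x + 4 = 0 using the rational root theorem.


Rational root theorem: possible roots are ±p/q where:
  p divides the constant term (4): p ∈ {1, 2, 4}
  q divides the leading coefficient (1): q ∈ {1}

All possible rational roots: -4, -2, -1, 1, 2, 4

-4, -2, -1, 1, 2, 4


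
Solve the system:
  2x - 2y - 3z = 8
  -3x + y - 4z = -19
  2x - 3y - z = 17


Using Cramer's rule. Expand each determinant along the first row.
D  = 2*[1*(-1) - (-4)*(-3)] - (-2)*[(-3)*(-1) - (-4)*2] + (-3)*[(-3)*(-3) - 1*2]
  = 2*(-13) - (-2)*(11) + (-3)*(7) = -25
Dx = 8*[1*(-1) - (-4)*(-3)] - (-2)*[(-19)*(-1) - (-4)*17] + (-3)*[(-19)*(-3) - 1*17]
  = 8*(-13) - (-2)*(87) + (-3)*(40) = -50
Dy = 2*[(-19)*(-1) - (-4)*17] - 8*[(-3)*(-1) - (-4)*2] + (-3)*[(-3)*17 - (-19)*2]
  = 2*(87) - 8*(11) + (-3)*(-13) = 125
Dz = 2*[1*17 - (-19)*(-3)] - (-2)*[(-3)*17 - (-19)*2] + 8*[(-3)*(-3) - 1*2]
  = 2*(-40) - (-2)*(-13) + 8*(7) = -50
x = Dx/D = -50/-25 = 2, y = Dy/D = 125/-25 = -5, z = Dz/D = -50/-25 = 2
Check eq1: (2)(2) + (-2)(-5) + (-3)(2) = 8 = 8 ✓
Check eq2: (-3)(2) + (1)(-5) + (-4)(2) = -19 = -19 ✓
Check eq3: (2)(2) + (-3)(-5) + (-1)(2) = 17 = 17 ✓

x = 2, y = -5, z = 2


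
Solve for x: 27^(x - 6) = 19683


Express both sides with the same base.
19683 = 27^3
Since the bases match, equate exponents: x - 6 = 3
So x = 3 - (-6) = 9

x = 9


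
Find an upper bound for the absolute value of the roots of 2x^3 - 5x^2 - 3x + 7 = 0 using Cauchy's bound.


Cauchy's bound: all roots r satisfy |r| <= 1 + max(|a_i/a_n|) for i = 0,...,n-1
where a_n is the leading coefficient.

Coefficients: [2, -5, -3, 7]
Leading coefficient a_n = 2
Ratios |a_i/a_n|: 5/2, 3/2, 7/2
Maximum ratio: 7/2
Cauchy's bound: |r| <= 1 + 7/2 = 9/2

Upper bound = 9/2


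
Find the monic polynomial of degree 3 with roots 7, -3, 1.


A monic polynomial with roots 7, -3, 1 is:
p(x) = (x - 7)(x + 3)(x - 1)
After multiplying by (x - 7): x - 7
After multiplying by (x + 3): x^2 - 4x - 21
After multiplying by (x - 1): x^3 - 5x^2 - 17x + 21

x^3 - 5x^2 - 17x + 21


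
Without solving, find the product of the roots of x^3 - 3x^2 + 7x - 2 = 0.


By Vieta's formulas for x^3 + bx^2 + cx + d = 0:
  r1 + r2 + r3 = -b/a = 3
  r1*r2 + r1*r3 + r2*r3 = c/a = 7
  r1*r2*r3 = -d/a = 2


Product = 2


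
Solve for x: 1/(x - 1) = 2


Multiply both sides by (x - 1): 1 = 2(x - 1)
Distribute: 1 = 2x - 2
2x = 1 + 2 = 3
x = 3/2

x = 3/2


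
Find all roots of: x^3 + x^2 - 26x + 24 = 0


Let p(x) = x^3 + x^2 - 26x + 24. By the rational root theorem (leading coefficient 1), any rational root is an integer divisor of 24: try ±1, ±2, ... in turn.
Test x = 1: value = 0 ✓, so (x - 1) is a factor.
Synthetic division by (x - 1): bring down 1; 1(1) + 1 = 2; 2(1) - 26 = -24; (-24)(1) + 24 = 0 → quotient x^2 + 2x - 24, remainder 0.
Solve the quadratic x^2 + 2x - 24 = 0: discriminant = 2^2 - 4(1)(-24) = 4 + 96 = 100.
sqrt(100) = 10, so x = (-2 ± 10)/2: x = 4 or x = -6.
Collecting all roots found:

x = -6, x = 1, x = 4


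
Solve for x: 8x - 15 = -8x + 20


Starting with: 8x - 15 = -8x + 20
Move all x terms to left: (8 + 8)x = 20 + 15
Simplify: 16x = 35
Divide both sides by 16: x = 35/16

x = 35/16


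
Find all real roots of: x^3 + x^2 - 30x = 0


The constant term is 0, so x = 0 is a root. Factor out x:
  x(x^2 + x - 30) = 0
Solve the quadratic x^2 + x - 30 = 0: discriminant = 1^2 - 4(1)(-30) = 1 + 120 = 121.
sqrt(121) = 11, so x = (-1 ± 11)/2: x = 5 or x = -6.

x = -6, x = 0, x = 5


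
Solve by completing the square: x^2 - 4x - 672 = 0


Start: x^2 - 4x - 672 = 0
Move constant: x^2 - 4x = 672
Half of -4 is -2, squared is 4
Add 4 to both sides: x^2 - 4x + 4 = 676
(x - 2)^2 = 676
x - 2 = ±26
x = 2 + 26 = 28 or x = 2 - 26 = -24

x = -24, x = 28


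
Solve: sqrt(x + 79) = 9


Square both sides: x + 79 = 9^2 = 81
x = 81 - 79 = 2
x = 2
Check: sqrt(1*2 + 79) = sqrt(81) = 9 ✓

x = 2


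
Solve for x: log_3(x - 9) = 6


Convert to exponential form: x - 9 = 3^6 = 729
x = 729 + 9 = 738
Check: log_3(738 - 9) = log_3(729) = log_3(729) = 6 ✓

x = 738


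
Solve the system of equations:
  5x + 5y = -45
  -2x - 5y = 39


Using Cramer's rule:
Determinant D = (5)(-5) - (-2)(5) = -25 + 10 = -15
Dx = (-45)(-5) - (39)(5) = 225 - 195 = 30
Dy = (5)(39) - (-2)(-45) = 195 - 90 = 105
x = Dx/D = 30/-15 = -2
y = Dy/D = 105/-15 = -7

x = -2, y = -7


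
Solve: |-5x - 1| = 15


An absolute value equation |expr| = 15 gives two cases:
Case 1: -5x - 1 = 15
  -5x = 16, so x = -16/5
Case 2: -5x - 1 = -15
  -5x = -14, so x = 14/5

x = -16/5, x = 14/5


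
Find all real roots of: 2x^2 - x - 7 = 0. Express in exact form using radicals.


Using the quadratic formula: x = (-b ± sqrt(b^2 - 4ac)) / (2a)
Here a = 2, b = -1, c = -7
Discriminant = b^2 - 4ac = (-1)^2 - 4(2)(-7) = 1 + 56 = 57
Since discriminant = 57 > 0, there are two real roots.
x = (1 ± sqrt(57)) / 4
Numerically: x ≈ 2.1375 or x ≈ -1.6375

x = (1 + sqrt(57)) / 4 or x = (1 - sqrt(57)) / 4


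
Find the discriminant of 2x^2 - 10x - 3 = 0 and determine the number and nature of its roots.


For ax^2 + bx + c = 0, discriminant D = b^2 - 4ac
Here a = 2, b = -10, c = -3
D = (-10)^2 - 4(2)(-3) = 100 + 24 = 124

D = 124 > 0 but not a perfect square
The equation has 2 distinct real irrational roots.

Discriminant = 124, 2 distinct real irrational roots


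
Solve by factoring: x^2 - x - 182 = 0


We need two numbers that multiply to -182 and add to -1.
Those numbers are -14 and 13 (since (-14) * 13 = -182 and (-14) + 13 = -1).
So x^2 - x - 182 = (x - 14)(x + 13) = 0
Setting each factor to zero: x = 14 or x = -13

x = -13, x = 14


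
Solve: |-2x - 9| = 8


An absolute value equation |expr| = 8 gives two cases:
Case 1: -2x - 9 = 8
  -2x = 17, so x = -17/2
Case 2: -2x - 9 = -8
  -2x = 1, so x = -1/2

x = -17/2, x = -1/2


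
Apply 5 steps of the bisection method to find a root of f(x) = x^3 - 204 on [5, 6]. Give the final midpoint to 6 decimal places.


f(x) = x^3 - 204
f(5) = -79 < 0
f(6) = 12 > 0

Step 1: midpoint = (5.000000 + 6.000000)/2 = 5.500000
  f(5.500000) = -37.625000
  f(mid) < 0, so root is in [5.500000, 6.000000]

Step 2: midpoint = (5.500000 + 6.000000)/2 = 5.750000
  f(5.750000) = -13.890625
  f(mid) < 0, so root is in [5.750000, 6.000000]

Step 3: midpoint = (5.750000 + 6.000000)/2 = 5.875000
  f(5.875000) = -1.220703
  f(mid) < 0, so root is in [5.875000, 6.000000]

Step 4: midpoint = (5.875000 + 6.000000)/2 = 5.937500
  f(5.937500) = 5.320068
  f(mid) > 0, so root is in [5.875000, 5.937500]

Step 5: midpoint = (5.875000 + 5.937500)/2 = 5.906250
  f(5.906250) = 2.032379
  f(mid) > 0, so root is in [5.875000, 5.906250]

midpoint = 5.906250


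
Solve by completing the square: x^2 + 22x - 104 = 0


Start: x^2 + 22x - 104 = 0
Move constant: x^2 + 22x = 104
Half of 22 is 11, squared is 121
Add 121 to both sides: x^2 + 22x + 121 = 225
(x + 11)^2 = 225
x + 11 = ±15
x = -11 + 15 = 4 or x = -11 - 15 = -26

x = -26, x = 4


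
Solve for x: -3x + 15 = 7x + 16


Starting with: -3x + 15 = 7x + 16
Move all x terms to left: (-3 - 7)x = 16 - 15
Simplify: -10x = 1
Divide both sides by -10: x = -1/10

x = -1/10


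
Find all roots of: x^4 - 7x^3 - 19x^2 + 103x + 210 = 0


Let p(x) = x^4 - 7x^3 - 19x^2 + 103x + 210. By the rational root theorem (leading coefficient 1), any rational root is an integer divisor of 210: try ±1, ±2, ... in turn.
Test x = 1: value = 288 ≠ 0.
Test x = -1: value = 96 ≠ 0.
Test x = 2: value = 300 ≠ 0.
Test x = -2: value = 0 ✓, so (x + 2) is a factor.
Synthetic division by (x + 2): bring down 1; 1(-2) - 7 = -9; (-9)(-2) - 19 = -1; (-1)(-2) + 103 = 105; 105(-2) + 210 = 0 → quotient x^3 - 9x^2 - x + 105, remainder 0.
Continue with the quotient x^3 - 9x^2 - x + 105 (candidates must divide 105).
Test x = 3: value = 48 ≠ 0.
Test x = -3: value = 0 ✓, so (x + 3) is a factor.
Synthetic division by (x + 3): bring down 1; 1(-3) - 9 = -12; (-12)(-3) - 1 = 35; 35(-3) + 105 = 0 → quotient x^2 - 12x + 35, remainder 0.
Solve the quadratic x^2 - 12x + 35 = 0: discriminant = (-12)^2 - 4(1)(35) = 144 - 140 = 4.
sqrt(4) = 2, so x = (12 ± 2)/2: x = 7 or x = 5.
Collecting all roots found:

x = -3, x = -2, x = 5, x = 7


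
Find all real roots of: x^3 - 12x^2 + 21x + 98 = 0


Let p(x) = x^3 - 12x^2 + 21x + 98. By the rational root theorem (leading coefficient 1), any rational root is an integer divisor of 98: try ±1, ±2, ... in turn.
Test x = 1: value = 108 ≠ 0.
Test x = -1: value = 64 ≠ 0.
Test x = 2: value = 100 ≠ 0.
Test x = -2: value = 0 ✓, so (x + 2) is a factor.
Synthetic division by (x + 2): bring down 1; 1(-2) - 12 = -14; (-14)(-2) + 21 = 49; 49(-2) + 98 = 0 → quotient x^2 - 14x + 49, remainder 0.
Solve the quadratic x^2 - 14x + 49 = 0: discriminant = (-14)^2 - 4(1)(49) = 196 - 196 = 0.
Discriminant = 0, so a double root: x = 14/2 = 7.

x = -2, x = 7 (multiplicity 2)


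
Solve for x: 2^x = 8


Express both sides with the same base.
8 = 2^3
Since the bases match: x = 3

x = 3


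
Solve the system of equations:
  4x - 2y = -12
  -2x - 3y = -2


Using Cramer's rule:
Determinant D = (4)(-3) - (-2)(-2) = -12 - 4 = -16
Dx = (-12)(-3) - (-2)(-2) = 36 - 4 = 32
Dy = (4)(-2) - (-2)(-12) = -8 - 24 = -32
x = Dx/D = 32/-16 = -2
y = Dy/D = -32/-16 = 2

x = -2, y = 2


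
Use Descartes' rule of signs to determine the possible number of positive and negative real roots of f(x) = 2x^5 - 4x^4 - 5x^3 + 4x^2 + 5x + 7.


Descartes' rule of signs:

For positive roots, count sign changes in f(x) = 2x^5 - 4x^4 - 5x^3 + 4x^2 + 5x + 7:
Signs of coefficients: +, -, -, +, +, +
Number of sign changes: 2
Possible positive real roots: 2, 0

For negative roots, examine f(-x) = -2x^5 - 4x^4 + 5x^3 + 4x^2 - 5x + 7:
Signs of coefficients: -, -, +, +, -, +
Number of sign changes: 3
Possible negative real roots: 3, 1

Positive roots: 2 or 0; Negative roots: 3 or 1


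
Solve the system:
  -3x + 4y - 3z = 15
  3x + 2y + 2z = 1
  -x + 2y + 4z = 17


Using Cramer's rule. Expand each determinant along the first row.
D  = (-3)*[2*4 - 2*2] - 4*[3*4 - 2*(-1)] + (-3)*[3*2 - 2*(-1)]
  = (-3)*(4) - 4*(14) + (-3)*(8) = -92
Dx = 15*[2*4 - 2*2] - 4*[1*4 - 2*17] + (-3)*[1*2 - 2*17]
  = 15*(4) - 4*(-30) + (-3)*(-32) = 276
Dy = (-3)*[1*4 - 2*17] - 15*[3*4 - 2*(-1)] + (-3)*[3*17 - 1*(-1)]
  = (-3)*(-30) - 15*(14) + (-3)*(52) = -276
Dz = (-3)*[2*17 - 1*2] - 4*[3*17 - 1*(-1)] + 15*[3*2 - 2*(-1)]
  = (-3)*(32) - 4*(52) + 15*(8) = -184
x = Dx/D = 276/-92 = -3, y = Dy/D = -276/-92 = 3, z = Dz/D = -184/-92 = 2
Check eq1: (-3)(-3) + (4)(3) + (-3)(2) = 15 = 15 ✓
Check eq2: (3)(-3) + (2)(3) + (2)(2) = 1 = 1 ✓
Check eq3: (-1)(-3) + (2)(3) + (4)(2) = 17 = 17 ✓

x = -3, y = 3, z = 2


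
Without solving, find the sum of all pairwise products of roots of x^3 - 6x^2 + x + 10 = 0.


By Vieta's formulas for x^3 + bx^2 + cx + d = 0:
  r1 + r2 + r3 = -b/a = 6
  r1*r2 + r1*r3 + r2*r3 = c/a = 1
  r1*r2*r3 = -d/a = -10


Sum of pairwise products = 1


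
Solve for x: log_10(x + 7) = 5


Convert to exponential form: x + 7 = 10^5 = 100000
x = 100000 - 7 = 99993
Check: log_10(99993 + 7) = log_10(100000) = log_10(100000) = 5 ✓

x = 99993


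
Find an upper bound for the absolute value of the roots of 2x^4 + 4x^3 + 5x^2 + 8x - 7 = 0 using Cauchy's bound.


Cauchy's bound: all roots r satisfy |r| <= 1 + max(|a_i/a_n|) for i = 0,...,n-1
where a_n is the leading coefficient.

Coefficients: [2, 4, 5, 8, -7]
Leading coefficient a_n = 2
Ratios |a_i/a_n|: 2, 5/2, 4, 7/2
Maximum ratio: 4
Cauchy's bound: |r| <= 1 + 4 = 5

Upper bound = 5


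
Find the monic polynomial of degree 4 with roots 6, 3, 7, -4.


A monic polynomial with roots 6, 3, 7, -4 is:
p(x) = (x - 6)(x - 3)(x - 7)(x + 4)
After multiplying by (x - 6): x - 6
After multiplying by (x - 3): x^2 - 9x + 18
After multiplying by (x - 7): x^3 - 16x^2 + 81x - 126
After multiplying by (x + 4): x^4 - 12x^3 + 17x^2 + 198x - 504

x^4 - 12x^3 + 17x^2 + 198x - 504


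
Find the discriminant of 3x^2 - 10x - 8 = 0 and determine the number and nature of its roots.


For ax^2 + bx + c = 0, discriminant D = b^2 - 4ac
Here a = 3, b = -10, c = -8
D = (-10)^2 - 4(3)(-8) = 100 + 96 = 196

D = 196 > 0 and is a perfect square (sqrt = 14)
The equation has 2 distinct real rational roots.

Discriminant = 196, 2 distinct real rational roots


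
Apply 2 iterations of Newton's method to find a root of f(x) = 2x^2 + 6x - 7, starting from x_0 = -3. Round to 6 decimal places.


Newton's method: x_(n+1) = x_n - f(x_n)/f'(x_n)
f(x) = 2x^2 + 6x - 7
f'(x) = 4x + 6

Iteration 1:
  f(-3.000000) = -7.000000
  f'(-3.000000) = -6.000000
  x_1 = -3.000000 - (-7.000000)/(-6.000000) = -4.166667

Iteration 2:
  f(-4.166667) = 2.722222
  f'(-4.166667) = -10.666667
  x_2 = -4.166667 - (2.722222)/(-10.666667) = -3.911458

x_2 = -3.911458


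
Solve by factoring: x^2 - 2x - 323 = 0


We need two numbers that multiply to -323 and add to -2.
Those numbers are 17 and -19 (since 17 * (-19) = -323 and 17 + (-19) = -2).
So x^2 - 2x - 323 = (x + 17)(x - 19) = 0
Setting each factor to zero: x = -17 or x = 19

x = -17, x = 19


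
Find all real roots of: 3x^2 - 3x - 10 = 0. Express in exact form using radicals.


Using the quadratic formula: x = (-b ± sqrt(b^2 - 4ac)) / (2a)
Here a = 3, b = -3, c = -10
Discriminant = b^2 - 4ac = (-3)^2 - 4(3)(-10) = 9 + 120 = 129
Since discriminant = 129 > 0, there are two real roots.
x = (3 ± sqrt(129)) / 6
Numerically: x ≈ 2.3930 or x ≈ -1.3930

x = (3 + sqrt(129)) / 6 or x = (3 - sqrt(129)) / 6


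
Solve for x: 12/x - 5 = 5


Subtract -5 from both sides: 12/x = 10
Multiply both sides by x: 12 = 10 * x
Divide by 10: x = 6/5

x = 6/5


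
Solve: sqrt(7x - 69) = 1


Square both sides: 7x - 69 = 1^2 = 1
7x = 1 + 69 = 70
x = 10
Check: sqrt(7*10 - 69) = sqrt(1) = 1 ✓

x = 10


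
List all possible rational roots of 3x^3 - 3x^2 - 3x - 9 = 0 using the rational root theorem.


Rational root theorem: possible roots are ±p/q where:
  p divides the constant term (-9): p ∈ {1, 3, 9}
  q divides the leading coefficient (3): q ∈ {1, 3}

All possible rational roots: -9, -3, -1, -1/3, 1/3, 1, 3, 9

-9, -3, -1, -1/3, 1/3, 1, 3, 9


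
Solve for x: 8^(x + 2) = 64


Express both sides with the same base.
64 = 8^2
Since the bases match, equate exponents: x + 2 = 2
So x = 2 - (2) = 0

x = 0


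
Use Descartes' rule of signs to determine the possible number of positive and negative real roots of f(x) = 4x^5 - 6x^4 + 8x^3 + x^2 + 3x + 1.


Descartes' rule of signs:

For positive roots, count sign changes in f(x) = 4x^5 - 6x^4 + 8x^3 + x^2 + 3x + 1:
Signs of coefficients: +, -, +, +, +, +
Number of sign changes: 2
Possible positive real roots: 2, 0

For negative roots, examine f(-x) = -4x^5 - 6x^4 - 8x^3 + x^2 - 3x + 1:
Signs of coefficients: -, -, -, +, -, +
Number of sign changes: 3
Possible negative real roots: 3, 1

Positive roots: 2 or 0; Negative roots: 3 or 1


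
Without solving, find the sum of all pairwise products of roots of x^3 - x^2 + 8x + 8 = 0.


By Vieta's formulas for x^3 + bx^2 + cx + d = 0:
  r1 + r2 + r3 = -b/a = 1
  r1*r2 + r1*r3 + r2*r3 = c/a = 8
  r1*r2*r3 = -d/a = -8


Sum of pairwise products = 8


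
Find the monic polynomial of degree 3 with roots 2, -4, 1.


A monic polynomial with roots 2, -4, 1 is:
p(x) = (x - 2)(x + 4)(x - 1)
After multiplying by (x - 2): x - 2
After multiplying by (x + 4): x^2 + 2x - 8
After multiplying by (x - 1): x^3 + x^2 - 10x + 8

x^3 + x^2 - 10x + 8


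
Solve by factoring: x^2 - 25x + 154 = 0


We need two numbers that multiply to 154 and add to -25.
Those numbers are -11 and -14 (since (-11) * (-14) = 154 and (-11) + (-14) = -25).
So x^2 - 25x + 154 = (x - 11)(x - 14) = 0
Setting each factor to zero: x = 11 or x = 14

x = 11, x = 14


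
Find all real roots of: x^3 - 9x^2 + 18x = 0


The constant term is 0, so x = 0 is a root. Factor out x:
  x(x^2 - 9x + 18) = 0
Solve the quadratic x^2 - 9x + 18 = 0: discriminant = (-9)^2 - 4(1)(18) = 81 - 72 = 9.
sqrt(9) = 3, so x = (9 ± 3)/2: x = 6 or x = 3.

x = 0, x = 3, x = 6


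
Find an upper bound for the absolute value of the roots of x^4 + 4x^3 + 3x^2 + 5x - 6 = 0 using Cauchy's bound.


Cauchy's bound: all roots r satisfy |r| <= 1 + max(|a_i/a_n|) for i = 0,...,n-1
where a_n is the leading coefficient.

Coefficients: [1, 4, 3, 5, -6]
Leading coefficient a_n = 1
Ratios |a_i/a_n|: 4, 3, 5, 6
Maximum ratio: 6
Cauchy's bound: |r| <= 1 + 6 = 7

Upper bound = 7


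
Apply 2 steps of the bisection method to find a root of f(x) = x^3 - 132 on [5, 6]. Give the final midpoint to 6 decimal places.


f(x) = x^3 - 132
f(5) = -7 < 0
f(6) = 84 > 0

Step 1: midpoint = (5.000000 + 6.000000)/2 = 5.500000
  f(5.500000) = 34.375000
  f(mid) > 0, so root is in [5.000000, 5.500000]

Step 2: midpoint = (5.000000 + 5.500000)/2 = 5.250000
  f(5.250000) = 12.703125
  f(mid) > 0, so root is in [5.000000, 5.250000]

midpoint = 5.250000


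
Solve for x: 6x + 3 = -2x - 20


Starting with: 6x + 3 = -2x - 20
Move all x terms to left: (6 + 2)x = -20 - 3
Simplify: 8x = -23
Divide both sides by 8: x = -23/8

x = -23/8


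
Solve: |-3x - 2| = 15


An absolute value equation |expr| = 15 gives two cases:
Case 1: -3x - 2 = 15
  -3x = 17, so x = -17/3
Case 2: -3x - 2 = -15
  -3x = -13, so x = 13/3

x = -17/3, x = 13/3


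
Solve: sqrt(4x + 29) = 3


Square both sides: 4x + 29 = 3^2 = 9
4x = 9 - 29 = -20
x = -5
Check: sqrt(4*(-5) + 29) = sqrt(9) = 3 ✓

x = -5


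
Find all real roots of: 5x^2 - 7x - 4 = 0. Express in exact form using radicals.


Using the quadratic formula: x = (-b ± sqrt(b^2 - 4ac)) / (2a)
Here a = 5, b = -7, c = -4
Discriminant = b^2 - 4ac = (-7)^2 - 4(5)(-4) = 49 + 80 = 129
Since discriminant = 129 > 0, there are two real roots.
x = (7 ± sqrt(129)) / 10
Numerically: x ≈ 1.8358 or x ≈ -0.4358

x = (7 + sqrt(129)) / 10 or x = (7 - sqrt(129)) / 10


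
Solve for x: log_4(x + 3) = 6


Convert to exponential form: x + 3 = 4^6 = 4096
x = 4096 - 3 = 4093
Check: log_4(4093 + 3) = log_4(4096) = log_4(4096) = 6 ✓

x = 4093


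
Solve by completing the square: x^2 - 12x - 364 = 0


Start: x^2 - 12x - 364 = 0
Move constant: x^2 - 12x = 364
Half of -12 is -6, squared is 36
Add 36 to both sides: x^2 - 12x + 36 = 400
(x - 6)^2 = 400
x - 6 = ±20
x = 6 + 20 = 26 or x = 6 - 20 = -14

x = -14, x = 26


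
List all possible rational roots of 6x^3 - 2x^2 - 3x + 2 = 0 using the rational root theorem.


Rational root theorem: possible roots are ±p/q where:
  p divides the constant term (2): p ∈ {1, 2}
  q divides the leading coefficient (6): q ∈ {1, 2, 3, 6}

All possible rational roots: -2, -1, -2/3, -1/2, -1/3, -1/6, 1/6, 1/3, 1/2, 2/3, 1, 2

-2, -1, -2/3, -1/2, -1/3, -1/6, 1/6, 1/3, 1/2, 2/3, 1, 2


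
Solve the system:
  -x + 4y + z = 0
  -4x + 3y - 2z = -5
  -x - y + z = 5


Using Cramer's rule. Expand each determinant along the first row.
D  = (-1)*[3*1 - (-2)*(-1)] - 4*[(-4)*1 - (-2)*(-1)] + 1*[(-4)*(-1) - 3*(-1)]
  = (-1)*(1) - 4*(-6) + 1*(7) = 30
Dx = 0*[3*1 - (-2)*(-1)] - 4*[(-5)*1 - (-2)*5] + 1*[(-5)*(-1) - 3*5]
  = 0*(1) - 4*(5) + 1*(-10) = -30
Dy = (-1)*[(-5)*1 - (-2)*5] - 0*[(-4)*1 - (-2)*(-1)] + 1*[(-4)*5 - (-5)*(-1)]
  = (-1)*(5) - 0*(-6) + 1*(-25) = -30
Dz = (-1)*[3*5 - (-5)*(-1)] - 4*[(-4)*5 - (-5)*(-1)] + 0*[(-4)*(-1) - 3*(-1)]
  = (-1)*(10) - 4*(-25) + 0*(7) = 90
x = Dx/D = -30/30 = -1, y = Dy/D = -30/30 = -1, z = Dz/D = 90/30 = 3
Check eq1: (-1)(-1) + (4)(-1) + (1)(3) = 0 = 0 ✓
Check eq2: (-4)(-1) + (3)(-1) + (-2)(3) = -5 = -5 ✓
Check eq3: (-1)(-1) + (-1)(-1) + (1)(3) = 5 = 5 ✓

x = -1, y = -1, z = 3


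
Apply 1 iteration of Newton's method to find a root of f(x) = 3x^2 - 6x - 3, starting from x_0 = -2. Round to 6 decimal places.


Newton's method: x_(n+1) = x_n - f(x_n)/f'(x_n)
f(x) = 3x^2 - 6x - 3
f'(x) = 6x - 6

Iteration 1:
  f(-2.000000) = 21.000000
  f'(-2.000000) = -18.000000
  x_1 = -2.000000 - (21.000000)/(-18.000000) = -0.833333

x_1 = -0.833333


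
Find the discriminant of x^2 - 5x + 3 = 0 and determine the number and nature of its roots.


For ax^2 + bx + c = 0, discriminant D = b^2 - 4ac
Here a = 1, b = -5, c = 3
D = (-5)^2 - 4(1)(3) = 25 - 12 = 13

D = 13 > 0 but not a perfect square
The equation has 2 distinct real irrational roots.

Discriminant = 13, 2 distinct real irrational roots


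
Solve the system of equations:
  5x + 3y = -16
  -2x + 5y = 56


Using Cramer's rule:
Determinant D = (5)(5) - (-2)(3) = 25 + 6 = 31
Dx = (-16)(5) - (56)(3) = -80 - 168 = -248
Dy = (5)(56) - (-2)(-16) = 280 - 32 = 248
x = Dx/D = -248/31 = -8
y = Dy/D = 248/31 = 8

x = -8, y = 8


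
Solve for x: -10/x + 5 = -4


Subtract 5 from both sides: -10/x = -9
Multiply both sides by x: -10 = -9 * x
Divide by -9: x = 10/9

x = 10/9


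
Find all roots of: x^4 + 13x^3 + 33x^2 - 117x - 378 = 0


Let p(x) = x^4 + 13x^3 + 33x^2 - 117x - 378. By the rational root theorem (leading coefficient 1), any rational root is an integer divisor of 378: try ±1, ±2, ... in turn.
Test x = 1: value = -448 ≠ 0.
Test x = -1: value = -240 ≠ 0.
Test x = 2: value = -360 ≠ 0.
Test x = -2: value = -100 ≠ 0.
Test x = 3: value = 0 ✓, so (x - 3) is a factor.
Synthetic division by (x - 3): bring down 1; 1(3) + 13 = 16; 16(3) + 33 = 81; 81(3) - 117 = 126; 126(3) - 378 = 0 → quotient x^3 + 16x^2 + 81x + 126, remainder 0.
Continue with the quotient x^3 + 16x^2 + 81x + 126 (candidates must divide 126; re-test x = 3 first in case it repeats).
Test x = 3: value = 540 ≠ 0.
Test x = -3: value = 0 ✓, so (x + 3) is a factor.
Synthetic division by (x + 3): bring down 1; 1(-3) + 16 = 13; 13(-3) + 81 = 42; 42(-3) + 126 = 0 → quotient x^2 + 13x + 42, remainder 0.
Solve the quadratic x^2 + 13x + 42 = 0: discriminant = 13^2 - 4(1)(42) = 169 - 168 = 1.
sqrt(1) = 1, so x = (-13 ± 1)/2: x = -6 or x = -7.
Collecting all roots found:

x = -7, x = -6, x = -3, x = 3


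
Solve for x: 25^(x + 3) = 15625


Express both sides with the same base.
15625 = 25^3
Since the bases match, equate exponents: x + 3 = 3
So x = 3 - (3) = 0

x = 0


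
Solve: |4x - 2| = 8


An absolute value equation |expr| = 8 gives two cases:
Case 1: 4x - 2 = 8
  4x = 10, so x = 5/2
Case 2: 4x - 2 = -8
  4x = -6, so x = -3/2

x = -3/2, x = 5/2


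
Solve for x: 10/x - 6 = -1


Subtract -6 from both sides: 10/x = 5
Multiply both sides by x: 10 = 5 * x
Divide by 5: x = 2

x = 2


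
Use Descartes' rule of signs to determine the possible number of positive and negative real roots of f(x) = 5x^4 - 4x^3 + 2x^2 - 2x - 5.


Descartes' rule of signs:

For positive roots, count sign changes in f(x) = 5x^4 - 4x^3 + 2x^2 - 2x - 5:
Signs of coefficients: +, -, +, -, -
Number of sign changes: 3
Possible positive real roots: 3, 1

For negative roots, examine f(-x) = 5x^4 + 4x^3 + 2x^2 + 2x - 5:
Signs of coefficients: +, +, +, +, -
Number of sign changes: 1
Possible negative real roots: 1

Positive roots: 3 or 1; Negative roots: 1


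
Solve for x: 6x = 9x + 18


Starting with: 6x = 9x + 18
Move all x terms to left: (6 - 9)x = 18 - 0
Simplify: -3x = 18
Divide both sides by -3: x = -6

x = -6


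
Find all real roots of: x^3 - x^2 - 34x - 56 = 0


Let p(x) = x^3 - x^2 - 34x - 56. By the rational root theorem (leading coefficient 1), any rational root is an integer divisor of 56: try ±1, ±2, ... in turn.
Test x = 1: value = -90 ≠ 0.
Test x = -1: value = -24 ≠ 0.
Test x = 2: value = -120 ≠ 0.
Test x = -2: value = 0 ✓, so (x + 2) is a factor.
Synthetic division by (x + 2): bring down 1; 1(-2) - 1 = -3; (-3)(-2) - 34 = -28; (-28)(-2) - 56 = 0 → quotient x^2 - 3x - 28, remainder 0.
Solve the quadratic x^2 - 3x - 28 = 0: discriminant = (-3)^2 - 4(1)(-28) = 9 + 112 = 121.
sqrt(121) = 11, so x = (3 ± 11)/2: x = 7 or x = -4.

x = -4, x = -2, x = 7
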